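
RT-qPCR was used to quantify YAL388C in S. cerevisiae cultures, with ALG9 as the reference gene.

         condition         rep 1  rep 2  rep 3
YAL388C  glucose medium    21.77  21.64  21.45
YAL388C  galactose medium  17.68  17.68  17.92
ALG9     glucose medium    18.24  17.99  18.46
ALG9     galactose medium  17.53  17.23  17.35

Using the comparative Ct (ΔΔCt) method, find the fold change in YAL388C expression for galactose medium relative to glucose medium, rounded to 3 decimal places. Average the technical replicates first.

8.000

Mean Ct: YAL388C glucose medium 21.620; YAL388C galactose medium 17.760; ALG9 glucose medium 18.230; ALG9 galactose medium 17.370
ΔCt(glucose medium) = 21.620 − 18.230 = 3.390
ΔCt(galactose medium) = 17.760 − 17.370 = 0.390
ΔΔCt = 0.390 − 3.390 = -3.000
Fold change = 2^(−(-3.000)) = 2^3.000 = 8.0000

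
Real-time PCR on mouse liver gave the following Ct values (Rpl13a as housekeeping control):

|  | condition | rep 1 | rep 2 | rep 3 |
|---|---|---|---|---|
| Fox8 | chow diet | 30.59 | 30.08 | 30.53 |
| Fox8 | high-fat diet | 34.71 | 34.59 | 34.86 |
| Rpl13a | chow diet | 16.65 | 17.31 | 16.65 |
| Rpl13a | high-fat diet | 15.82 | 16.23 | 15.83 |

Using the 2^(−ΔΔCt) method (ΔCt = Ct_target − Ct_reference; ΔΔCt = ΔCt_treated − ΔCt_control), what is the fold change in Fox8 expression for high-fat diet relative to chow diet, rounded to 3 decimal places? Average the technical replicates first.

Mean Ct: Fox8 chow diet 30.400; Fox8 high-fat diet 34.720; Rpl13a chow diet 16.870; Rpl13a high-fat diet 15.960
ΔCt(chow diet) = 30.400 − 16.870 = 13.530
ΔCt(high-fat diet) = 34.720 − 15.960 = 18.760
ΔΔCt = 18.760 − 13.530 = 5.230
Fold change = 2^(−5.230) = 0.0266

0.027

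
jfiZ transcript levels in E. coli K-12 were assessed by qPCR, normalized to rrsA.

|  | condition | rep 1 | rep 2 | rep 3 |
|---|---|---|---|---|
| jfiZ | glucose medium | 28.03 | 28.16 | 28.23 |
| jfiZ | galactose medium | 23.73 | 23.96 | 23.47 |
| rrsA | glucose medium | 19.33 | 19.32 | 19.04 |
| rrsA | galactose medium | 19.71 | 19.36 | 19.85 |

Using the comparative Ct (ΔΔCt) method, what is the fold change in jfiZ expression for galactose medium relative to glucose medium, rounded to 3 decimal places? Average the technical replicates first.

28.443

Mean Ct: jfiZ glucose medium 28.140; jfiZ galactose medium 23.720; rrsA glucose medium 19.230; rrsA galactose medium 19.640
ΔCt(glucose medium) = 28.140 − 19.230 = 8.910
ΔCt(galactose medium) = 23.720 − 19.640 = 4.080
ΔΔCt = 4.080 − 8.910 = -4.830
Fold change = 2^(−(-4.830)) = 2^4.830 = 28.4430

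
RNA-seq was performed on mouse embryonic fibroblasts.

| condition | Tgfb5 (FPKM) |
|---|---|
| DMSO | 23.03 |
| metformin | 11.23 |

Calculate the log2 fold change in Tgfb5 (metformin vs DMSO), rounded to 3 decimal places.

-1.036

Fold change = 11.23 / 23.03 = 0.4876
log2(0.4876) = -1.0362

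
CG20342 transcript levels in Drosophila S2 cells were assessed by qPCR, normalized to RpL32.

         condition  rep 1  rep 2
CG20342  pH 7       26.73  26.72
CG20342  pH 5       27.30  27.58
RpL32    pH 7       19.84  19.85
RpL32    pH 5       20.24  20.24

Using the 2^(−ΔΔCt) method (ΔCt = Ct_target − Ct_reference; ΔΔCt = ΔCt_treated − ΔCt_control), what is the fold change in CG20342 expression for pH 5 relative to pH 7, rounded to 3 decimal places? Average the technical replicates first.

Mean Ct: CG20342 pH 7 26.725; CG20342 pH 5 27.440; RpL32 pH 7 19.845; RpL32 pH 5 20.240
ΔCt(pH 7) = 26.725 − 19.845 = 6.880
ΔCt(pH 5) = 27.440 − 20.240 = 7.200
ΔΔCt = 7.200 − 6.880 = 0.320
Fold change = 2^(−0.320) = 0.8011

0.801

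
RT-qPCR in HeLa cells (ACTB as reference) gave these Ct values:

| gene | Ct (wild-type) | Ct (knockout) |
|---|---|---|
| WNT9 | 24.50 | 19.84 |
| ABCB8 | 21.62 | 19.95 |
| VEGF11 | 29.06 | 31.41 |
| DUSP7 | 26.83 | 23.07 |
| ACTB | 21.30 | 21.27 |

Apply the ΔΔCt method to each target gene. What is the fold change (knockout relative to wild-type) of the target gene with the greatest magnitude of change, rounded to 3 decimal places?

24.761

WNT9: ΔΔCt = (19.84−21.27) − (24.50−21.30) = -1.43 − 3.20 = -4.63; fold change = 2^4.63 = 24.761
ABCB8: ΔΔCt = (19.95−21.27) − (21.62−21.30) = -1.32 − 0.32 = -1.64; fold change = 2^1.64 = 3.117
VEGF11: ΔΔCt = (31.41−21.27) − (29.06−21.30) = 10.14 − 7.76 = 2.38; fold change = 2^-2.38 = 0.192
DUSP7: ΔΔCt = (23.07−21.27) − (26.83−21.30) = 1.80 − 5.53 = -3.73; fold change = 2^3.73 = 13.269
WNT9 has the largest |ΔΔCt| = 4.63.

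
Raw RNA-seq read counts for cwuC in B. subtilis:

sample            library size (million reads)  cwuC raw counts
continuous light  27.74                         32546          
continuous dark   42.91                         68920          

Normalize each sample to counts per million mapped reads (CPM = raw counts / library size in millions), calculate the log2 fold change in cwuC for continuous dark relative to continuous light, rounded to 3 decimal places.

CPM(continuous light) = 32546 / 27.74 = 1173.2516
CPM(continuous dark) = 68920 / 42.91 = 1606.1524
Fold change = 1606.1524 / 1173.2516 = 1.36898
log2(1.36898) = 0.4531

0.453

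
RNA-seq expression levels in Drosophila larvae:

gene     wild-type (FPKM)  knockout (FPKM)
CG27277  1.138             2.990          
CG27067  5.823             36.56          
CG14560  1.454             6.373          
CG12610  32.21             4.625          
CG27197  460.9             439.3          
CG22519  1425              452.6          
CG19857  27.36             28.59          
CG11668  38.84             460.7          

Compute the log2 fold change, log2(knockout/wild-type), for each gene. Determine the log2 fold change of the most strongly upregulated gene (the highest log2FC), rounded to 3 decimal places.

3.568

log2(2.990/1.138) = 1.394  (CG27277)
log2(36.56/5.823) = 2.650  (CG27067)
log2(6.373/1.454) = 2.132  (CG14560)
log2(4.625/32.21) = -2.800  (CG12610)
log2(439.3/460.9) = -0.069  (CG27197)
log2(452.6/1425) = -1.655  (CG22519)
log2(28.59/27.36) = 0.063  (CG19857)
log2(460.7/38.84) = 3.568  (CG11668)
CG11668 is most strongly upregulated.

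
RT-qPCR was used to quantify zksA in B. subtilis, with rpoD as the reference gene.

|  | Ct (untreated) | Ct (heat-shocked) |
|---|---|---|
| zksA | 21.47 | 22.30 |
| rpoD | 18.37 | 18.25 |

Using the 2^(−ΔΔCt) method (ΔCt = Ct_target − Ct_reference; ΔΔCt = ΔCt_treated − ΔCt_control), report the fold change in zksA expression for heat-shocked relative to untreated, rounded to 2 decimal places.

0.52

ΔCt(untreated) = 21.470 − 18.370 = 3.100
ΔCt(heat-shocked) = 22.300 − 18.250 = 4.050
ΔΔCt = 4.050 − 3.100 = 0.950
Fold change = 2^(−0.950) = 0.518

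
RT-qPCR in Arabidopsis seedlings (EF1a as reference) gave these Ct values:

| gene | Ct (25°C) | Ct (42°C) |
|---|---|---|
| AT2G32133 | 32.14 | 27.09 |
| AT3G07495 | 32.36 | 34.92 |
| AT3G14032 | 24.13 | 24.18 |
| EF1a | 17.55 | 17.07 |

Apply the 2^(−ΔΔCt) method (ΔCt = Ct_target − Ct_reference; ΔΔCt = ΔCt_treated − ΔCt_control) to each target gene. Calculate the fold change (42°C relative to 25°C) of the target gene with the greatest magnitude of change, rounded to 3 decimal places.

AT2G32133: ΔΔCt = (27.09−17.07) − (32.14−17.55) = 10.02 − 14.59 = -4.57; fold change = 2^4.57 = 23.752
AT3G07495: ΔΔCt = (34.92−17.07) − (32.36−17.55) = 17.85 − 14.81 = 3.04; fold change = 2^-3.04 = 0.122
AT3G14032: ΔΔCt = (24.18−17.07) − (24.13−17.55) = 7.11 − 6.58 = 0.53; fold change = 2^-0.53 = 0.693
AT2G32133 has the largest |ΔΔCt| = 4.57.

23.752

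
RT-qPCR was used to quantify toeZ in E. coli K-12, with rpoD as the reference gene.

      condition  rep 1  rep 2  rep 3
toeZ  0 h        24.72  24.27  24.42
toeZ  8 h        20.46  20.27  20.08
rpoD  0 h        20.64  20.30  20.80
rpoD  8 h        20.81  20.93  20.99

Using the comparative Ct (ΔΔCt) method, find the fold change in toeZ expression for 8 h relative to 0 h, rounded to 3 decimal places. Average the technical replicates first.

23.103

Mean Ct: toeZ 0 h 24.470; toeZ 8 h 20.270; rpoD 0 h 20.580; rpoD 8 h 20.910
ΔCt(0 h) = 24.470 − 20.580 = 3.890
ΔCt(8 h) = 20.270 − 20.910 = -0.640
ΔΔCt = -0.640 − 3.890 = -4.530
Fold change = 2^(−(-4.530)) = 2^4.530 = 23.1029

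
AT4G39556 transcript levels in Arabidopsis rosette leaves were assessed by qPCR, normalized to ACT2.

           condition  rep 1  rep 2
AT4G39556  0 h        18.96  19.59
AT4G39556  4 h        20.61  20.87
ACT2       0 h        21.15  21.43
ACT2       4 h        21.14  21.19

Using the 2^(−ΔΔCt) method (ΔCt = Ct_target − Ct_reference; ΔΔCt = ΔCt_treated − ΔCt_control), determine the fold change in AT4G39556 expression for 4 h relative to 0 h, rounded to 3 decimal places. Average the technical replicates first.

0.332

Mean Ct: AT4G39556 0 h 19.275; AT4G39556 4 h 20.740; ACT2 0 h 21.290; ACT2 4 h 21.165
ΔCt(0 h) = 19.275 − 21.290 = -2.015
ΔCt(4 h) = 20.740 − 21.165 = -0.425
ΔΔCt = -0.425 − (-2.015) = 1.590
Fold change = 2^(−1.590) = 0.3322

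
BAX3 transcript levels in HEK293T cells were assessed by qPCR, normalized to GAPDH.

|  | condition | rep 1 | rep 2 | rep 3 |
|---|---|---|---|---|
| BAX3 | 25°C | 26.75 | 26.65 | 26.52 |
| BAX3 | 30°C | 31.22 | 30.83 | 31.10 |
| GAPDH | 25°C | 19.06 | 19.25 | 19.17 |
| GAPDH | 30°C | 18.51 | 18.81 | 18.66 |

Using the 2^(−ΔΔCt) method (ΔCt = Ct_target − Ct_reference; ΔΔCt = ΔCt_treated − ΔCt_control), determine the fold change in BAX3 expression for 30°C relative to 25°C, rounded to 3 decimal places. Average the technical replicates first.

Mean Ct: BAX3 25°C 26.640; BAX3 30°C 31.050; GAPDH 25°C 19.160; GAPDH 30°C 18.660
ΔCt(25°C) = 26.640 − 19.160 = 7.480
ΔCt(30°C) = 31.050 − 18.660 = 12.390
ΔΔCt = 12.390 − 7.480 = 4.910
Fold change = 2^(−4.910) = 0.0333

0.033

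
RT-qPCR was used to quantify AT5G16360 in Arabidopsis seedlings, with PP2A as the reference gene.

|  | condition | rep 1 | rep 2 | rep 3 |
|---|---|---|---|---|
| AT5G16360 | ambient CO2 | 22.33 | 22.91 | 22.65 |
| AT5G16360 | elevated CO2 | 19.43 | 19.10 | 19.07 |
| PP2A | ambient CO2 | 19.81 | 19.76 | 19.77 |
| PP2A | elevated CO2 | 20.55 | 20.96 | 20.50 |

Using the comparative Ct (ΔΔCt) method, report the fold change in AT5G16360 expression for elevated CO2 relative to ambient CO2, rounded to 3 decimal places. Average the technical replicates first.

Mean Ct: AT5G16360 ambient CO2 22.630; AT5G16360 elevated CO2 19.200; PP2A ambient CO2 19.780; PP2A elevated CO2 20.670
ΔCt(ambient CO2) = 22.630 − 19.780 = 2.850
ΔCt(elevated CO2) = 19.200 − 20.670 = -1.470
ΔΔCt = -1.470 − 2.850 = -4.320
Fold change = 2^(−(-4.320)) = 2^4.320 = 19.9733

19.973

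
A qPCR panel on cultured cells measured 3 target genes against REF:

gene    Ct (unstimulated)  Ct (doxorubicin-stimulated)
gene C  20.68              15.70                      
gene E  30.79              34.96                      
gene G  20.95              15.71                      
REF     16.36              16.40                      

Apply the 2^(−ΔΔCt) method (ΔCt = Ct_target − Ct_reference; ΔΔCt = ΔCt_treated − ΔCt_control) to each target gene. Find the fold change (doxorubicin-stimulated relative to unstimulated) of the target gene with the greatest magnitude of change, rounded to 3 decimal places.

gene C: ΔΔCt = (15.70−16.40) − (20.68−16.36) = -0.70 − 4.32 = -5.02; fold change = 2^5.02 = 32.447
gene E: ΔΔCt = (34.96−16.40) − (30.79−16.36) = 18.56 − 14.43 = 4.13; fold change = 2^-4.13 = 0.057
gene G: ΔΔCt = (15.71−16.40) − (20.95−16.36) = -0.69 − 4.59 = -5.28; fold change = 2^5.28 = 38.854
gene G has the largest |ΔΔCt| = 5.28.

38.854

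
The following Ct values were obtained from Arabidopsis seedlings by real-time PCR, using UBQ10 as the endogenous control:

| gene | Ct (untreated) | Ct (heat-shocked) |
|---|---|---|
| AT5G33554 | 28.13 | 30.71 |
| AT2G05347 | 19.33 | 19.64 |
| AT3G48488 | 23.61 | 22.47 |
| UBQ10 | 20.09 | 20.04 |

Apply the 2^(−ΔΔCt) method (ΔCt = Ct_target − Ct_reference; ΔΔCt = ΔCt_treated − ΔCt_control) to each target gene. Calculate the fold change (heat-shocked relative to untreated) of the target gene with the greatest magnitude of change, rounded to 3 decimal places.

AT5G33554: ΔΔCt = (30.71−20.04) − (28.13−20.09) = 10.67 − 8.04 = 2.63; fold change = 2^-2.63 = 0.162
AT2G05347: ΔΔCt = (19.64−20.04) − (19.33−20.09) = -0.40 − (-0.76) = 0.36; fold change = 2^-0.36 = 0.779
AT3G48488: ΔΔCt = (22.47−20.04) − (23.61−20.09) = 2.43 − 3.52 = -1.09; fold change = 2^1.09 = 2.129
AT5G33554 has the largest |ΔΔCt| = 2.63.

0.162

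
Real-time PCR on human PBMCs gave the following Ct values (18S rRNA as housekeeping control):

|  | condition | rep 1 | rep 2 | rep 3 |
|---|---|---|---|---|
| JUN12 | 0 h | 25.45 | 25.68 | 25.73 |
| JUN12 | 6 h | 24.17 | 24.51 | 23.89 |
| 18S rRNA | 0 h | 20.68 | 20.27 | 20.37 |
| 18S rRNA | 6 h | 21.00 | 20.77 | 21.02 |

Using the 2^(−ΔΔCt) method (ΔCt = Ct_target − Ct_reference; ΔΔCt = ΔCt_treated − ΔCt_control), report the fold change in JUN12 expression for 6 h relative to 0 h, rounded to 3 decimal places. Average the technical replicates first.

Mean Ct: JUN12 0 h 25.620; JUN12 6 h 24.190; 18S rRNA 0 h 20.440; 18S rRNA 6 h 20.930
ΔCt(0 h) = 25.620 − 20.440 = 5.180
ΔCt(6 h) = 24.190 − 20.930 = 3.260
ΔΔCt = 3.260 − 5.180 = -1.920
Fold change = 2^(−(-1.920)) = 2^1.920 = 3.7842

3.784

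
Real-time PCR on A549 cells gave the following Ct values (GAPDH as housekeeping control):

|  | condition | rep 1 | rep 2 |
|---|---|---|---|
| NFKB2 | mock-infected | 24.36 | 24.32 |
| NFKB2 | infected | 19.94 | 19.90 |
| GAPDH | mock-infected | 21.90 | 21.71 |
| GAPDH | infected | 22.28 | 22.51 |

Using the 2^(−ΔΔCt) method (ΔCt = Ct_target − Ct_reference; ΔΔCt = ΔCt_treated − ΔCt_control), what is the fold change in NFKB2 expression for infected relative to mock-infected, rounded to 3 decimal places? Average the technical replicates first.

32.223

Mean Ct: NFKB2 mock-infected 24.340; NFKB2 infected 19.920; GAPDH mock-infected 21.805; GAPDH infected 22.395
ΔCt(mock-infected) = 24.340 − 21.805 = 2.535
ΔCt(infected) = 19.920 − 22.395 = -2.475
ΔΔCt = -2.475 − 2.535 = -5.010
Fold change = 2^(−(-5.010)) = 2^5.010 = 32.2226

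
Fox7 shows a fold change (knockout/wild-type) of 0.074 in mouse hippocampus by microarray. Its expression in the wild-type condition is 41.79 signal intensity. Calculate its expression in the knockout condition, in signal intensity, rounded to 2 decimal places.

3.09

knockout expression = 41.79 × 0.074 = 3.09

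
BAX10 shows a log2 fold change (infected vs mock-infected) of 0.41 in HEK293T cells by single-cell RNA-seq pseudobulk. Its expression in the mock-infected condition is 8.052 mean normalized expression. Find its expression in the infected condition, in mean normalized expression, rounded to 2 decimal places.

10.70

Fold change = 2^(0.41) = 1.3287
infected expression = 8.052 × 1.3287 = 10.70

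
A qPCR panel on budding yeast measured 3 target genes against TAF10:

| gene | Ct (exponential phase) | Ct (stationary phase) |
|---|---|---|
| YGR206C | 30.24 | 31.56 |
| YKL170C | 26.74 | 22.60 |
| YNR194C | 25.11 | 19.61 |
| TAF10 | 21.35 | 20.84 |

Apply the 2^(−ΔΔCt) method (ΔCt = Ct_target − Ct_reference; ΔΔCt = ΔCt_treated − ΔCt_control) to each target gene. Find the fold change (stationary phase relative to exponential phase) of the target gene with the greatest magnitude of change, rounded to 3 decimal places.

YGR206C: ΔΔCt = (31.56−20.84) − (30.24−21.35) = 10.72 − 8.89 = 1.83; fold change = 2^-1.83 = 0.281
YKL170C: ΔΔCt = (22.60−20.84) − (26.74−21.35) = 1.76 − 5.39 = -3.63; fold change = 2^3.63 = 12.381
YNR194C: ΔΔCt = (19.61−20.84) − (25.11−21.35) = -1.23 − 3.76 = -4.99; fold change = 2^4.99 = 31.779
YNR194C has the largest |ΔΔCt| = 4.99.

31.779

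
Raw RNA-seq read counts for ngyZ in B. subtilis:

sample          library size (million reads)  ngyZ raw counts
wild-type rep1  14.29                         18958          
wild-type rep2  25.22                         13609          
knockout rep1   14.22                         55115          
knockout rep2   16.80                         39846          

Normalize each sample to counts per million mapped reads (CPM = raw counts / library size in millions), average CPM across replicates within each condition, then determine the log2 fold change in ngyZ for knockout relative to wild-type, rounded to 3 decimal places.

CPM(wild-type rep1) = 18958 / 14.29 = 1326.6620
CPM(wild-type rep2) = 13609 / 25.22 = 539.6114
CPM(knockout rep1) = 55115 / 14.22 = 3875.8790
CPM(knockout rep2) = 39846 / 16.80 = 2371.7857
mean CPM(wild-type) = 933.1367; mean CPM(knockout) = 3123.8324
Fold change = 3123.8324 / 933.1367 = 3.34767
log2(3.34767) = 1.7432

1.743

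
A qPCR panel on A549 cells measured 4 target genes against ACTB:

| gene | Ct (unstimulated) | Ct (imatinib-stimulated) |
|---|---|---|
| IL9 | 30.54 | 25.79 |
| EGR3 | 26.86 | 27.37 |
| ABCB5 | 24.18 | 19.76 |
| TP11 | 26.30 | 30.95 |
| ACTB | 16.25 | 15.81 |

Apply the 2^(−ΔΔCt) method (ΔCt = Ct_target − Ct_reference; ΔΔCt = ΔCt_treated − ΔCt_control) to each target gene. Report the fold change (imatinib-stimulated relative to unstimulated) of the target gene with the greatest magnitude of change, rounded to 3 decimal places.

IL9: ΔΔCt = (25.79−15.81) − (30.54−16.25) = 9.98 − 14.29 = -4.31; fold change = 2^4.31 = 19.835
EGR3: ΔΔCt = (27.37−15.81) − (26.86−16.25) = 11.56 − 10.61 = 0.95; fold change = 2^-0.95 = 0.518
ABCB5: ΔΔCt = (19.76−15.81) − (24.18−16.25) = 3.95 − 7.93 = -3.98; fold change = 2^3.98 = 15.780
TP11: ΔΔCt = (30.95−15.81) − (26.30−16.25) = 15.14 − 10.05 = 5.09; fold change = 2^-5.09 = 0.029
TP11 has the largest |ΔΔCt| = 5.09.

0.029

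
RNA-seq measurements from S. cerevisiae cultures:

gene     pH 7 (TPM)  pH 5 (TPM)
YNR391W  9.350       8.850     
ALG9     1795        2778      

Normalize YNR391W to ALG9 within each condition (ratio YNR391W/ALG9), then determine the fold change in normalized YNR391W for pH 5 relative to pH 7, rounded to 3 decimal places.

0.612

YNR391W/ALG9 (pH 7) = 9.350 / 1795 = 0.0052089
YNR391W/ALG9 (pH 5) = 8.850 / 2778 = 0.0031857
Fold change = 0.0031857 / 0.0052089 = 0.6116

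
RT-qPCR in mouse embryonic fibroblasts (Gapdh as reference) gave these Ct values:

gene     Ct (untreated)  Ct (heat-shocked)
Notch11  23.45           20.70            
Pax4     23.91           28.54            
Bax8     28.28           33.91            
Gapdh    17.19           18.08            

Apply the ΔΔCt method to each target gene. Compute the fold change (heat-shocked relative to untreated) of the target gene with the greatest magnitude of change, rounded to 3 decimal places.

Notch11: ΔΔCt = (20.70−18.08) − (23.45−17.19) = 2.62 − 6.26 = -3.64; fold change = 2^3.64 = 12.467
Pax4: ΔΔCt = (28.54−18.08) − (23.91−17.19) = 10.46 − 6.72 = 3.74; fold change = 2^-3.74 = 0.075
Bax8: ΔΔCt = (33.91−18.08) − (28.28−17.19) = 15.83 − 11.09 = 4.74; fold change = 2^-4.74 = 0.037
Bax8 has the largest |ΔΔCt| = 4.74.

0.037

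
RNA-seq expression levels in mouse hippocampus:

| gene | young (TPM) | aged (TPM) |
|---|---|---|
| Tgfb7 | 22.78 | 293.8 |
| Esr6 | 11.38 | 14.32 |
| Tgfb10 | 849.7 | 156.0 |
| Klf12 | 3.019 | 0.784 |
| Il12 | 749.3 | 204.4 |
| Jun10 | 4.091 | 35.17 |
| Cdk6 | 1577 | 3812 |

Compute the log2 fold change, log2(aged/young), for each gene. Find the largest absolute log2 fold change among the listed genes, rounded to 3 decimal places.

log2(293.8/22.78) = 3.689  (Tgfb7)
log2(14.32/11.38) = 0.332  (Esr6)
log2(156.0/849.7) = -2.445  (Tgfb10)
log2(0.784/3.019) = -1.945  (Klf12)
log2(204.4/749.3) = -1.874  (Il12)
log2(35.17/4.091) = 3.104  (Jun10)
log2(3812/1577) = 1.273  (Cdk6)
The largest magnitude belongs to Tgfb7.

3.689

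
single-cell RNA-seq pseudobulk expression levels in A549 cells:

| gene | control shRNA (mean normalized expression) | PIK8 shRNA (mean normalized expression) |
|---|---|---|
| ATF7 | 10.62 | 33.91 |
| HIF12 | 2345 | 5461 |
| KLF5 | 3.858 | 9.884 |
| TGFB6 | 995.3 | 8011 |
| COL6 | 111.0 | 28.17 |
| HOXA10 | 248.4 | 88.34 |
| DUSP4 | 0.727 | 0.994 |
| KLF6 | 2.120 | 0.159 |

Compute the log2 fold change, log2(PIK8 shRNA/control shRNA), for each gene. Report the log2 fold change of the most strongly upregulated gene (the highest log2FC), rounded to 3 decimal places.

3.009

log2(33.91/10.62) = 1.675  (ATF7)
log2(5461/2345) = 1.220  (HIF12)
log2(9.884/3.858) = 1.357  (KLF5)
log2(8011/995.3) = 3.009  (TGFB6)
log2(28.17/111.0) = -1.978  (COL6)
log2(88.34/248.4) = -1.492  (HOXA10)
log2(0.994/0.727) = 0.451  (DUSP4)
log2(0.159/2.120) = -3.737  (KLF6)
TGFB6 is most strongly upregulated.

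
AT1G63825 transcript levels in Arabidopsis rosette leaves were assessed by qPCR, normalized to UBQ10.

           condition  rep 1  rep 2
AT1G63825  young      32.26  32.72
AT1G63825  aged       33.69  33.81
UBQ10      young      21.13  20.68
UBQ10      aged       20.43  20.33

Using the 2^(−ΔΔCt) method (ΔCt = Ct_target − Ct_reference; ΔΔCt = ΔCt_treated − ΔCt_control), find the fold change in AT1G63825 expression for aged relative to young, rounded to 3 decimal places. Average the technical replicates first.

0.290

Mean Ct: AT1G63825 young 32.490; AT1G63825 aged 33.750; UBQ10 young 20.905; UBQ10 aged 20.380
ΔCt(young) = 32.490 − 20.905 = 11.585
ΔCt(aged) = 33.750 − 20.380 = 13.370
ΔΔCt = 13.370 − 11.585 = 1.785
Fold change = 2^(−1.785) = 0.2902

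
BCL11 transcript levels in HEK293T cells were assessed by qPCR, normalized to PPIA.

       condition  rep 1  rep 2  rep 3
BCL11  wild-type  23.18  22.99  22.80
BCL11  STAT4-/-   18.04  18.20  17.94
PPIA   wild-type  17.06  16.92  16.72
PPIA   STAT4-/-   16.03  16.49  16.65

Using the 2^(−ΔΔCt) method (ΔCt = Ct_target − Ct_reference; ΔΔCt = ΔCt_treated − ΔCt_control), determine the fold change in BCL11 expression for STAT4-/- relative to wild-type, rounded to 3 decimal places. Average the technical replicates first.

21.407

Mean Ct: BCL11 wild-type 22.990; BCL11 STAT4-/- 18.060; PPIA wild-type 16.900; PPIA STAT4-/- 16.390
ΔCt(wild-type) = 22.990 − 16.900 = 6.090
ΔCt(STAT4-/-) = 18.060 − 16.390 = 1.670
ΔΔCt = 1.670 − 6.090 = -4.420
Fold change = 2^(−(-4.420)) = 2^4.420 = 21.4068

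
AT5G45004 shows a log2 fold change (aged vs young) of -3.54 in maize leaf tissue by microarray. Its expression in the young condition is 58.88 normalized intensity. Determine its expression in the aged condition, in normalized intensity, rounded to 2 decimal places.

Fold change = 2^(-3.54) = 0.0860
aged expression = 58.88 × 0.0860 = 5.06

5.06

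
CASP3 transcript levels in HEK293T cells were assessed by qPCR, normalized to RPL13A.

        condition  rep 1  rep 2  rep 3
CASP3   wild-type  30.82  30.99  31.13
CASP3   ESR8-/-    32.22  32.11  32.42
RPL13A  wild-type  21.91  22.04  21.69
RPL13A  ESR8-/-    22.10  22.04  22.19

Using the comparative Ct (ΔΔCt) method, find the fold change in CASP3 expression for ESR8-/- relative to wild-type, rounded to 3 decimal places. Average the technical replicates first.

0.486

Mean Ct: CASP3 wild-type 30.980; CASP3 ESR8-/- 32.250; RPL13A wild-type 21.880; RPL13A ESR8-/- 22.110
ΔCt(wild-type) = 30.980 − 21.880 = 9.100
ΔCt(ESR8-/-) = 32.250 − 22.110 = 10.140
ΔΔCt = 10.140 − 9.100 = 1.040
Fold change = 2^(−1.040) = 0.4863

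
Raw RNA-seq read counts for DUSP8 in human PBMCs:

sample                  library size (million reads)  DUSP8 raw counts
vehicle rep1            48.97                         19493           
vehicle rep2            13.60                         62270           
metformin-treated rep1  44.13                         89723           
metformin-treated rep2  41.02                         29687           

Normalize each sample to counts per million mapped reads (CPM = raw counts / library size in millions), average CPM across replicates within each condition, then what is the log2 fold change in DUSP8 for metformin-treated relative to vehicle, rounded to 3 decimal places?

-0.852

CPM(vehicle rep1) = 19493 / 48.97 = 398.0600
CPM(vehicle rep2) = 62270 / 13.60 = 4578.6765
CPM(metformin-treated rep1) = 89723 / 44.13 = 2033.1521
CPM(metformin-treated rep2) = 29687 / 41.02 = 723.7201
mean CPM(vehicle) = 2488.3683; mean CPM(metformin-treated) = 1378.4361
Fold change = 1378.4361 / 2488.3683 = 0.55395
log2(0.55395) = -0.8522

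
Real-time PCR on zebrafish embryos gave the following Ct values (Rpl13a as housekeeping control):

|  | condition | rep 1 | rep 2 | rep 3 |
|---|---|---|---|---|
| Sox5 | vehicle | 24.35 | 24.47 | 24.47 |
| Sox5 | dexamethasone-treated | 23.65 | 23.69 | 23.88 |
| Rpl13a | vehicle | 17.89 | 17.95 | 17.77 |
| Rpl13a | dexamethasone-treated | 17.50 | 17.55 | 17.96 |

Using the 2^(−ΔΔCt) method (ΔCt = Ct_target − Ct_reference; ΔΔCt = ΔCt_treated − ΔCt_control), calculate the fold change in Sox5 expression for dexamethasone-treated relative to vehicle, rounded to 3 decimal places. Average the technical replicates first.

1.404

Mean Ct: Sox5 vehicle 24.430; Sox5 dexamethasone-treated 23.740; Rpl13a vehicle 17.870; Rpl13a dexamethasone-treated 17.670
ΔCt(vehicle) = 24.430 − 17.870 = 6.560
ΔCt(dexamethasone-treated) = 23.740 − 17.670 = 6.070
ΔΔCt = 6.070 − 6.560 = -0.490
Fold change = 2^(−(-0.490)) = 2^0.490 = 1.4044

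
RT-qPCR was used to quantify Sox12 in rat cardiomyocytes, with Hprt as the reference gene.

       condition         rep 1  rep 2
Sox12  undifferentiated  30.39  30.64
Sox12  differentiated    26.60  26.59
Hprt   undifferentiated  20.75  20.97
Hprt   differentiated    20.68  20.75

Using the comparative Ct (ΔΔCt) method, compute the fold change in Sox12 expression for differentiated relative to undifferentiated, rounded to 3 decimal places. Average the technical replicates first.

13.690

Mean Ct: Sox12 undifferentiated 30.515; Sox12 differentiated 26.595; Hprt undifferentiated 20.860; Hprt differentiated 20.715
ΔCt(undifferentiated) = 30.515 − 20.860 = 9.655
ΔCt(differentiated) = 26.595 − 20.715 = 5.880
ΔΔCt = 5.880 − 9.655 = -3.775
Fold change = 2^(−(-3.775)) = 2^3.775 = 13.6895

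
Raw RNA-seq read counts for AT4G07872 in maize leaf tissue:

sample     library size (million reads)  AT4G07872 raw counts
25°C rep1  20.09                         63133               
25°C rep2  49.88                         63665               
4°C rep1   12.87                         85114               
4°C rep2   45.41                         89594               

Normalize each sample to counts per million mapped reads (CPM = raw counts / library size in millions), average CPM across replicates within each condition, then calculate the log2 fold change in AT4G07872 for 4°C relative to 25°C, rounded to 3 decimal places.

0.958

CPM(25°C rep1) = 63133 / 20.09 = 3142.5087
CPM(25°C rep2) = 63665 / 49.88 = 1276.3633
CPM(4°C rep1) = 85114 / 12.87 = 6613.3644
CPM(4°C rep2) = 89594 / 45.41 = 1973.0015
mean CPM(25°C) = 2209.4360; mean CPM(4°C) = 4293.1830
Fold change = 4293.1830 / 2209.4360 = 1.94311
log2(1.94311) = 0.9584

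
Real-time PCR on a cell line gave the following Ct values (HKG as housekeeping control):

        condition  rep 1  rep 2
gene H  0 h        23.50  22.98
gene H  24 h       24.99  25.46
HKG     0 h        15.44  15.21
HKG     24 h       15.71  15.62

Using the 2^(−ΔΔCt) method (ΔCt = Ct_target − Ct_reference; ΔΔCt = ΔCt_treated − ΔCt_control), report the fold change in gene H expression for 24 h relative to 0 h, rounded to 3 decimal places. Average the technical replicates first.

0.320

Mean Ct: gene H 0 h 23.240; gene H 24 h 25.225; HKG 0 h 15.325; HKG 24 h 15.665
ΔCt(0 h) = 23.240 − 15.325 = 7.915
ΔCt(24 h) = 25.225 − 15.665 = 9.560
ΔΔCt = 9.560 − 7.915 = 1.645
Fold change = 2^(−1.645) = 0.3197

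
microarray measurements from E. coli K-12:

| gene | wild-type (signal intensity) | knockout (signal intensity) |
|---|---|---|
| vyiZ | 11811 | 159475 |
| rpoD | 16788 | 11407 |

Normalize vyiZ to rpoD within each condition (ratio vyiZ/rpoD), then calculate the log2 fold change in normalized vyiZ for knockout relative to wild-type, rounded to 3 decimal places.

vyiZ/rpoD (wild-type) = 11811 / 16788 = 0.70354
vyiZ/rpoD (knockout) = 159475 / 11407 = 13.98
Fold change = 13.98 / 0.70354 = 19.8716
log2(19.8716) = 4.3126

4.313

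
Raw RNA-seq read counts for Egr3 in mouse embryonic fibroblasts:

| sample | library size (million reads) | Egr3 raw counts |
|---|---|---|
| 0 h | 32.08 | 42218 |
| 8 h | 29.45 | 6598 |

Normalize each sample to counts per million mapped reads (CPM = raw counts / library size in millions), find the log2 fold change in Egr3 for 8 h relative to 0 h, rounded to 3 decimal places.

-2.554

CPM(0 h) = 42218 / 32.08 = 1316.0224
CPM(8 h) = 6598 / 29.45 = 224.0407
Fold change = 224.0407 / 1316.0224 = 0.17024
log2(0.17024) = -2.5544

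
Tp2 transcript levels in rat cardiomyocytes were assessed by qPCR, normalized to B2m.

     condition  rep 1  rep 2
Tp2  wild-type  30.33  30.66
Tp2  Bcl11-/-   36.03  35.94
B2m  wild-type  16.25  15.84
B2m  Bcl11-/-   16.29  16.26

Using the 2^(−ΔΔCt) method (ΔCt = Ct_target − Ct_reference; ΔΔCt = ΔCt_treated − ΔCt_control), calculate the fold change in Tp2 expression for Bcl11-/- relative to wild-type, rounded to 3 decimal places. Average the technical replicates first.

0.026

Mean Ct: Tp2 wild-type 30.495; Tp2 Bcl11-/- 35.985; B2m wild-type 16.045; B2m Bcl11-/- 16.275
ΔCt(wild-type) = 30.495 − 16.045 = 14.450
ΔCt(Bcl11-/-) = 35.985 − 16.275 = 19.710
ΔΔCt = 19.710 − 14.450 = 5.260
Fold change = 2^(−5.260) = 0.0261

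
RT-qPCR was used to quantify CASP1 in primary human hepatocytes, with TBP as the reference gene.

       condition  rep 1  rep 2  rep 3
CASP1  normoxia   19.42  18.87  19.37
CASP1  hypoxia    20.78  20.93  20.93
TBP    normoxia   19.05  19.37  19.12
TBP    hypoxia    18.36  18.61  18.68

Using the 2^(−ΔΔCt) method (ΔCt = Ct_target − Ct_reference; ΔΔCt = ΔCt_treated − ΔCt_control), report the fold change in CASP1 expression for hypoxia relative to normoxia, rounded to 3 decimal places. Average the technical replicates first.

Mean Ct: CASP1 normoxia 19.220; CASP1 hypoxia 20.880; TBP normoxia 19.180; TBP hypoxia 18.550
ΔCt(normoxia) = 19.220 − 19.180 = 0.040
ΔCt(hypoxia) = 20.880 − 18.550 = 2.330
ΔΔCt = 2.330 − 0.040 = 2.290
Fold change = 2^(−2.290) = 0.2045

0.204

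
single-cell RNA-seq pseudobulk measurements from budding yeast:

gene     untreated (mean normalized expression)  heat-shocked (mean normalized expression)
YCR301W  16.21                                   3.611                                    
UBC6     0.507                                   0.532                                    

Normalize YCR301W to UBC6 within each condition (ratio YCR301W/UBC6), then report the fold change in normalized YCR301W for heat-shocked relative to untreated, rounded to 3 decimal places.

0.212

YCR301W/UBC6 (untreated) = 16.21 / 0.507 = 31.972
YCR301W/UBC6 (heat-shocked) = 3.611 / 0.532 = 6.7876
Fold change = 6.7876 / 31.972 = 0.2123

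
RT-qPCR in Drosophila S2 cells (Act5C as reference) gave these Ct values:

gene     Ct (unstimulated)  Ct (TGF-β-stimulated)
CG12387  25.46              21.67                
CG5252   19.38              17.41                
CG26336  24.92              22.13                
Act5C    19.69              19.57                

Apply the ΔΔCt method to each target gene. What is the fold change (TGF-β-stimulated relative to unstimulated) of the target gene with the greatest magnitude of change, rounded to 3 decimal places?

CG12387: ΔΔCt = (21.67−19.57) − (25.46−19.69) = 2.10 − 5.77 = -3.67; fold change = 2^3.67 = 12.729
CG5252: ΔΔCt = (17.41−19.57) − (19.38−19.69) = -2.16 − (-0.31) = -1.85; fold change = 2^1.85 = 3.605
CG26336: ΔΔCt = (22.13−19.57) − (24.92−19.69) = 2.56 − 5.23 = -2.67; fold change = 2^2.67 = 6.364
CG12387 has the largest |ΔΔCt| = 3.67.

12.729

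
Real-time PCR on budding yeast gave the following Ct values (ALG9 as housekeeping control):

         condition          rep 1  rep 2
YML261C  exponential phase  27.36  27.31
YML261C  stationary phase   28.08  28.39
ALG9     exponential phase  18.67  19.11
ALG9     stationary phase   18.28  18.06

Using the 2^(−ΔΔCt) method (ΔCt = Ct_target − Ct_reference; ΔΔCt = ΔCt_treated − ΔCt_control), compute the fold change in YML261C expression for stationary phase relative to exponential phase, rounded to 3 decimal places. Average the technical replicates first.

Mean Ct: YML261C exponential phase 27.335; YML261C stationary phase 28.235; ALG9 exponential phase 18.890; ALG9 stationary phase 18.170
ΔCt(exponential phase) = 27.335 − 18.890 = 8.445
ΔCt(stationary phase) = 28.235 − 18.170 = 10.065
ΔΔCt = 10.065 − 8.445 = 1.620
Fold change = 2^(−1.620) = 0.3253

0.325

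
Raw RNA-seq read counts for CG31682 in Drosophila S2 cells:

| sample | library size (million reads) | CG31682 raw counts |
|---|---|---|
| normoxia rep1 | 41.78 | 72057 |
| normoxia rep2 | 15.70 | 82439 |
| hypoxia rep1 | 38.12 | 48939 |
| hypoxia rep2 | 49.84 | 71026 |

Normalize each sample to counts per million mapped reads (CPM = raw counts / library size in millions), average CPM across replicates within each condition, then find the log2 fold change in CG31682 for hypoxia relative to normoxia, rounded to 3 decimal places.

-1.365

CPM(normoxia rep1) = 72057 / 41.78 = 1724.6769
CPM(normoxia rep2) = 82439 / 15.70 = 5250.8917
CPM(hypoxia rep1) = 48939 / 38.12 = 1283.8143
CPM(hypoxia rep2) = 71026 / 49.84 = 1425.0803
mean CPM(normoxia) = 3487.7843; mean CPM(hypoxia) = 1354.4473
Fold change = 1354.4473 / 3487.7843 = 0.38834
log2(0.38834) = -1.3646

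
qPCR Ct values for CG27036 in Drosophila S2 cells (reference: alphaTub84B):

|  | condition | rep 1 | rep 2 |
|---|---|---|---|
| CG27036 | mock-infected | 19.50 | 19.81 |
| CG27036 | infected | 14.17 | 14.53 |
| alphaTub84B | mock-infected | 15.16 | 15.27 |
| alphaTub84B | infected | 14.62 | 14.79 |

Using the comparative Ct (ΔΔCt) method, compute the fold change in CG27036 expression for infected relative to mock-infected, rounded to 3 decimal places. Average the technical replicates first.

27.761

Mean Ct: CG27036 mock-infected 19.655; CG27036 infected 14.350; alphaTub84B mock-infected 15.215; alphaTub84B infected 14.705
ΔCt(mock-infected) = 19.655 − 15.215 = 4.440
ΔCt(infected) = 14.350 − 14.705 = -0.355
ΔΔCt = -0.355 − 4.440 = -4.795
Fold change = 2^(−(-4.795)) = 2^4.795 = 27.7612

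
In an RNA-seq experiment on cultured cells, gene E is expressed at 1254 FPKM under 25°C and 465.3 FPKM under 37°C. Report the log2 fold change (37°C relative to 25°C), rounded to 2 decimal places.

-1.43

Fold change = 465.3 / 1254 = 0.3711
log2(0.3711) = -1.430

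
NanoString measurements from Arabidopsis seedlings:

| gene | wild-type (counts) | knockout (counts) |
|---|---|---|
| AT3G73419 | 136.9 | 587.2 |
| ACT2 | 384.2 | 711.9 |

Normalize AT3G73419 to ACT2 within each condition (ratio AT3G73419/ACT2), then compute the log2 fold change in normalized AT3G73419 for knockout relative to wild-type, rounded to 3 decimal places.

1.211

AT3G73419/ACT2 (wild-type) = 136.9 / 384.2 = 0.35632
AT3G73419/ACT2 (knockout) = 587.2 / 711.9 = 0.82483
Fold change = 0.82483 / 0.35632 = 2.3148
log2(2.3148) = 1.2109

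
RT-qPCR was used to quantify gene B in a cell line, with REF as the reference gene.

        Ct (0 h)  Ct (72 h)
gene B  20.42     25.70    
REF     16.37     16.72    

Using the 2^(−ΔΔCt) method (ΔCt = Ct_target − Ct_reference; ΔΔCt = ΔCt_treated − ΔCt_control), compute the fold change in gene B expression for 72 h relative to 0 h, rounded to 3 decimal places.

0.033

ΔCt(0 h) = 20.420 − 16.370 = 4.050
ΔCt(72 h) = 25.700 − 16.720 = 8.980
ΔΔCt = 8.980 − 4.050 = 4.930
Fold change = 2^(−4.930) = 0.0328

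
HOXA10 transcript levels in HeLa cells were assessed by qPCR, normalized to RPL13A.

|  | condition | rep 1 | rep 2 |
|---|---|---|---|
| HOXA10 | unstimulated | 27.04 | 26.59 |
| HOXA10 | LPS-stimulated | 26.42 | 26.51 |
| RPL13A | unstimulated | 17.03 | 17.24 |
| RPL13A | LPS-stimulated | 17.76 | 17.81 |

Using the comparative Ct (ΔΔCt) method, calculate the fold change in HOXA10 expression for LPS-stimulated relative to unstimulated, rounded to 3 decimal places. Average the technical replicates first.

Mean Ct: HOXA10 unstimulated 26.815; HOXA10 LPS-stimulated 26.465; RPL13A unstimulated 17.135; RPL13A LPS-stimulated 17.785
ΔCt(unstimulated) = 26.815 − 17.135 = 9.680
ΔCt(LPS-stimulated) = 26.465 − 17.785 = 8.680
ΔΔCt = 8.680 − 9.680 = -1.000
Fold change = 2^(−(-1.000)) = 2^1.000 = 2.0000

2.000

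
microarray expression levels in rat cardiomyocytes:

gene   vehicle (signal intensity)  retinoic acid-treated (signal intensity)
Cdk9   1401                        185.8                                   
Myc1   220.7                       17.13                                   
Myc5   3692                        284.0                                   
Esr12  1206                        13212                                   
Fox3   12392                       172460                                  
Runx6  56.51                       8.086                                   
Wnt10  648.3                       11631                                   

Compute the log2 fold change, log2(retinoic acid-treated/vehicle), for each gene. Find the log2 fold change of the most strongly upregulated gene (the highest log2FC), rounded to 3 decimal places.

4.165

log2(185.8/1401) = -2.915  (Cdk9)
log2(17.13/220.7) = -3.687  (Myc1)
log2(284.0/3692) = -3.700  (Myc5)
log2(13212/1206) = 3.454  (Esr12)
log2(172460/12392) = 3.799  (Fox3)
log2(8.086/56.51) = -2.805  (Runx6)
log2(11631/648.3) = 4.165  (Wnt10)
Wnt10 is most strongly upregulated.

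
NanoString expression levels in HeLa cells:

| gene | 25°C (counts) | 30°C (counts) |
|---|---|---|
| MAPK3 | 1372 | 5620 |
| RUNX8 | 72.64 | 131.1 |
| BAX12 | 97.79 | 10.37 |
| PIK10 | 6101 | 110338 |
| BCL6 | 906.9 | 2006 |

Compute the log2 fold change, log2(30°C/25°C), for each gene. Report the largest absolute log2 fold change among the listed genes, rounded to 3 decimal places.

log2(5620/1372) = 2.034  (MAPK3)
log2(131.1/72.64) = 0.852  (RUNX8)
log2(10.37/97.79) = -3.237  (BAX12)
log2(110338/6101) = 4.177  (PIK10)
log2(2006/906.9) = 1.145  (BCL6)
The largest magnitude belongs to PIK10.

4.177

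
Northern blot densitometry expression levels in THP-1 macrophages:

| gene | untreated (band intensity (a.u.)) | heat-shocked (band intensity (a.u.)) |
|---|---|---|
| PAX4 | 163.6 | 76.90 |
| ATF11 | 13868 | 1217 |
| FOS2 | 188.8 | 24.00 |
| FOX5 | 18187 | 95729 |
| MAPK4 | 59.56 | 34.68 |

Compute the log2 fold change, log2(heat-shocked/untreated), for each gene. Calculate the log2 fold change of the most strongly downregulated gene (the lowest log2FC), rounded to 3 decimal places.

log2(76.90/163.6) = -1.089  (PAX4)
log2(1217/13868) = -3.510  (ATF11)
log2(24.00/188.8) = -2.976  (FOS2)
log2(95729/18187) = 2.396  (FOX5)
log2(34.68/59.56) = -0.780  (MAPK4)
ATF11 is most strongly downregulated.

-3.510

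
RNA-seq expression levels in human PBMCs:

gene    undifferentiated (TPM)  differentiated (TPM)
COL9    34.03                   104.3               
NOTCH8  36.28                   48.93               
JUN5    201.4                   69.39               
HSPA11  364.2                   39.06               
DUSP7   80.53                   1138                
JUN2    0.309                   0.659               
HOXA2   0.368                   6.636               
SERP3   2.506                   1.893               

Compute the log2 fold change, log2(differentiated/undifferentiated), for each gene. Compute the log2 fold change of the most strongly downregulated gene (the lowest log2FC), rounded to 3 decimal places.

-3.221

log2(104.3/34.03) = 1.616  (COL9)
log2(48.93/36.28) = 0.432  (NOTCH8)
log2(69.39/201.4) = -1.537  (JUN5)
log2(39.06/364.2) = -3.221  (HSPA11)
log2(1138/80.53) = 3.821  (DUSP7)
log2(0.659/0.309) = 1.093  (JUN2)
log2(6.636/0.368) = 4.173  (HOXA2)
log2(1.893/2.506) = -0.405  (SERP3)
HSPA11 is most strongly downregulated.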